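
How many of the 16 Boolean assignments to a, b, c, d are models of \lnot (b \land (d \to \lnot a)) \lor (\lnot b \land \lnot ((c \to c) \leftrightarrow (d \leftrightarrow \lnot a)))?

10

Initial set: {(\lnot (b \land (d \to \lnot a)) \lor (\lnot b \land \lnot ((c \to c) \leftrightarrow (d \leftrightarrow \lnot a))))}.
(\lnot (b \land (d \to \lnot a)) \lor (\lnot b \land \lnot ((c \to c) \leftrightarrow (d \leftrightarrow \lnot a)))): β-rule — branch into \lnot (b \land (d \to \lnot a))  //  (\lnot b \land \lnot ((c \to c) \leftrightarrow (d \leftrightarrow \lnot a))).
  branch 1 (add \lnot (b \land (d \to \lnot a))):
    \lnot (b \land (d \to \lnot a)): β-rule — branch into \lnot b  //  \lnot (d \to \lnot a).
      branch 1.1 (add \lnot b):
        ○ open, literals {b=0}.
      branch 1.2 (add \lnot (d \to \lnot a)):
        \lnot (d \to \lnot a): α-rule — add d, \lnot \lnot a.
        ○ open, literals {a=1, d=1}.
  branch 2 (add (\lnot b \land \lnot ((c \to c) \leftrightarrow (d \leftrightarrow \lnot a)))):
    (\lnot b \land \lnot ((c \to c) \leftrightarrow (d \leftrightarrow \lnot a))): α-rule — add \lnot b, \lnot ((c \to c) \leftrightarrow (d \leftrightarrow \lnot a)).
    \lnot ((c \to c) \leftrightarrow (d \leftrightarrow \lnot a)): β-rule — branch into (c \to c), \lnot (d \leftrightarrow \lnot a)  //  \lnot (c \to c), (d \leftrightarrow \lnot a).
      branch 2.1 (add (c \to c), \lnot (d \leftrightarrow \lnot a)):
        (c \to c): β-rule — branch into \lnot c  //  c.
          branch 2.1.1 (add \lnot c):
            \lnot (d \leftrightarrow \lnot a): β-rule — branch into d, \lnot \lnot a  //  \lnot d, \lnot a.
              branch 2.1.1.1 (add d, \lnot \lnot a):
                ○ open, literals {a=1, b=0, c=0, d=1}.
              branch 2.1.1.2 (add \lnot d, \lnot a):
                ○ open, literals {a=0, b=0, c=0, d=0}.
          branch 2.1.2 (add c):
            \lnot (d \leftrightarrow \lnot a): β-rule — branch into d, \lnot \lnot a  //  \lnot d, \lnot a.
              branch 2.1.2.1 (add d, \lnot \lnot a):
                ○ open, literals {a=1, b=0, c=1, d=1}.
              branch 2.1.2.2 (add \lnot d, \lnot a):
                ○ open, literals {a=0, b=0, c=1, d=0}.
      branch 2.2 (add \lnot (c \to c), (d \leftrightarrow \lnot a)):
        \lnot (c \to c): α-rule — add c, \lnot c.
        × closes — contains both c and \lnot c.
1 branch closed, 6 open.
Each open branch fixes some atoms; the unmentioned ones are free. Counting distinct full assignments: branch {b=0} (a, c, d) contributes 8 new; branch {a=1, d=1} (b, c) contributes 2 new; branch {a=1, b=0, c=0, d=1} (none free) contributes 0 new; branch {a=0, b=0, c=0, d=0} (none free) contributes 0 new; branch {a=1, b=0, c=1, d=1} (none free) contributes 0 new; branch {a=0, b=0, c=1, d=0} (none free) contributes 0 new. Total: 10.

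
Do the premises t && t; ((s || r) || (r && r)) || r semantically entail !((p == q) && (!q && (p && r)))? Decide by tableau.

Yes

Initial set: {(t && t); (((s || r) || (r && r)) || r); !!((p == q) && (!q && (p && r)))}.
(t && t): α-rule — add t, t.
!!((p == q) && (!q && (p && r))): α-rule — add (p == q), (!q && (p && r)).
(!q && (p && r)): α-rule — add !q, (p && r).
(p && r): α-rule — add p, r.
(((s || r) || (r && r)) || r): β-rule — branch into ((s || r) || (r && r))  //  r.
  branch 1 (add ((s || r) || (r && r))):
    (p == q): β-rule — branch into p, q  //  !p, !q.
      branch 1.1 (add p, q):
        × closes — contains both q and !q.
      branch 1.2 (add !p, !q):
        × closes — contains both p and !p.
  branch 2 (add r):
    (p == q): β-rule — branch into p, q  //  !p, !q.
      branch 2.1 (add p, q):
        × closes — contains both q and !q.
      branch 2.2 (add !p, !q):
        × closes — contains both p and !p.
All 4 branches close.
Every branch closed, so the premises entail the conclusion.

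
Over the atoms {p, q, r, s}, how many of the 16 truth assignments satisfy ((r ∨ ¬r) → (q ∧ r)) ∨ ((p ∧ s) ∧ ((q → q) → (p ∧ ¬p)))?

4

Initial set: {T (((r ∨ ¬r) → (q ∧ r)) ∨ ((p ∧ s) ∧ ((q → q) → (p ∧ ¬p))))}.
T (((r ∨ ¬r) → (q ∧ r)) ∨ ((p ∧ s) ∧ ((q → q) → (p ∧ ¬p)))): β-rule — branch into T ((r ∨ ¬r) → (q ∧ r))  //  T ((p ∧ s) ∧ ((q → q) → (p ∧ ¬p))).
  branch 1 (add T ((r ∨ ¬r) → (q ∧ r))):
    T ((r ∨ ¬r) → (q ∧ r)): β-rule — branch into F (r ∨ ¬r)  //  T (q ∧ r).
      branch 1.1 (add F (r ∨ ¬r)):
        F (r ∨ ¬r): α-rule — add F r, F ¬r.
        × closes — contains both r and ¬r.
      branch 1.2 (add T (q ∧ r)):
        T (q ∧ r): α-rule — add T q, T r.
        ○ open, literals {q=true, r=true}.
  branch 2 (add T ((p ∧ s) ∧ ((q → q) → (p ∧ ¬p)))):
    T ((p ∧ s) ∧ ((q → q) → (p ∧ ¬p))): α-rule — add T (p ∧ s), T ((q → q) → (p ∧ ¬p)).
    T (p ∧ s): α-rule — add T p, T s.
    T ((q → q) → (p ∧ ¬p)): β-rule — branch into F (q → q)  //  T (p ∧ ¬p).
      branch 2.1 (add F (q → q)):
        F (q → q): α-rule — add T q, F q.
        × closes — contains both q and ¬q.
      branch 2.2 (add T (p ∧ ¬p)):
        T (p ∧ ¬p): α-rule — add T p, T ¬p.
        × closes — contains both p and ¬p.
3 branches closed, 1 open.
Each open branch fixes some atoms; the unmentioned ones are free. Counting distinct full assignments: branch {q=true, r=true} (p, s) contributes 4 new. Total: 4.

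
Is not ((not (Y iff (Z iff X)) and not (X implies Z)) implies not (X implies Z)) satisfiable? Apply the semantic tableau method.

Unsatisfiable

Initial set: {not ((not (Y iff (Z iff X)) and not (X implies Z)) implies not (X implies Z))}.
not ((not (Y iff (Z iff X)) and not (X implies Z)) implies not (X implies Z)): α-rule — add (not (Y iff (Z iff X)) and not (X implies Z)), not not (X implies Z).
(not (Y iff (Z iff X)) and not (X implies Z)): α-rule — add not (Y iff (Z iff X)), not (X implies Z).
not (X implies Z): α-rule — add X, not Z.
not not (X implies Z): β-rule — branch into not X  //  Z.
  branch 1 (add not X):
    × closes — contains both X and not X.
  branch 2 (add Z):
    × closes — contains both Z and not Z.
All 2 branches close.
Every branch closed; the formula is unsatisfiable.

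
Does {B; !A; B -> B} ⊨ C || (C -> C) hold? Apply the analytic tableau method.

Yes

Initial set: {T B; T !A; T (B -> B); F (C || (C -> C))}.
F (C || (C -> C)): α-rule — add F C, F (C -> C).
F (C -> C): α-rule — add T C, F C.
× closes — contains both C and !C.
All 1 branch closes.
Every branch closed, so the premises entail the conclusion.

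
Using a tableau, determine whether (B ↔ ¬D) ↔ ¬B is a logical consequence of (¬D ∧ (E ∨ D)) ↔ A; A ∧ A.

No

Initial set: {((¬D ∧ (E ∨ D)) ↔ A); (A ∧ A); ¬((B ↔ ¬D) ↔ ¬B)}.
(A ∧ A): α-rule — add A, A.
((¬D ∧ (E ∨ D)) ↔ A): β-rule — branch into (¬D ∧ (E ∨ D)), A  //  ¬(¬D ∧ (E ∨ D)), ¬A.
  branch 1 (add (¬D ∧ (E ∨ D)), A):
    (¬D ∧ (E ∨ D)): α-rule — add ¬D, (E ∨ D).
    ¬((B ↔ ¬D) ↔ ¬B): β-rule — branch into (B ↔ ¬D), ¬¬B  //  ¬(B ↔ ¬D), ¬B.
      branch 1.1 (add (B ↔ ¬D), ¬¬B):
        (E ∨ D): β-rule — branch into E  //  D.
          branch 1.1.1 (add E):
            (B ↔ ¬D): β-rule — branch into B, ¬D  //  ¬B, ¬¬D.
              branch 1.1.1.1 (add B, ¬D):
                ○ open, literals {A=true, B=true, D=false, E=true}.
              branch 1.1.1.2 (add ¬B, ¬¬D):
                × closes — contains both B and ¬B.
          branch 1.1.2 (add D):
            × closes — contains both D and ¬D.
      branch 1.2 (add ¬(B ↔ ¬D), ¬B):
        (E ∨ D): β-rule — branch into E  //  D.
          branch 1.2.1 (add E):
            ¬(B ↔ ¬D): β-rule — branch into B, ¬¬D  //  ¬B, ¬D.
              branch 1.2.1.1 (add B, ¬¬D):
                × closes — contains both B and ¬B.
              branch 1.2.1.2 (add ¬B, ¬D):
                ○ open, literals {A=true, B=false, D=false, E=true}.
          branch 1.2.2 (add D):
            × closes — contains both D and ¬D.
  branch 2 (add ¬(¬D ∧ (E ∨ D)), ¬A):
    × closes — contains both A and ¬A.
5 branches closed, 2 open.
An open branch gives a countermodel: A=true, B=true, D=false, E=true (unmentioned atoms arbitrary); the premises hold there but the conclusion fails.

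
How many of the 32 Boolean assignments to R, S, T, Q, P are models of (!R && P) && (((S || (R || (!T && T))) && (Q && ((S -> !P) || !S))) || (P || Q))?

Initial set: {((!R && P) && (((S || (R || (!T && T))) && (Q && ((S -> !P) || !S))) || (P || Q)))}.
((!R && P) && (((S || (R || (!T && T))) && (Q && ((S -> !P) || !S))) || (P || Q))): α-rule — add (!R && P), (((S || (R || (!T && T))) && (Q && ((S -> !P) || !S))) || (P || Q)).
(!R && P): α-rule — add !R, P.
(((S || (R || (!T && T))) && (Q && ((S -> !P) || !S))) || (P || Q)): β-rule — branch into ((S || (R || (!T && T))) && (Q && ((S -> !P) || !S)))  //  (P || Q).
  branch 1 (add ((S || (R || (!T && T))) && (Q && ((S -> !P) || !S)))):
    ((S || (R || (!T && T))) && (Q && ((S -> !P) || !S))): α-rule — add (S || (R || (!T && T))), (Q && ((S -> !P) || !S)).
    (Q && ((S -> !P) || !S)): α-rule — add Q, ((S -> !P) || !S).
    (S || (R || (!T && T))): β-rule — branch into S  //  (R || (!T && T)).
      branch 1.1 (add S):
        ((S -> !P) || !S): β-rule — branch into (S -> !P)  //  !S.
          branch 1.1.1 (add (S -> !P)):
            (S -> !P): β-rule — branch into !S  //  !P.
              branch 1.1.1.1 (add !S):
                × closes — contains both S and !S.
              branch 1.1.1.2 (add !P):
                × closes — contains both P and !P.
          branch 1.1.2 (add !S):
            × closes — contains both S and !S.
      branch 1.2 (add (R || (!T && T))):
        ((S -> !P) || !S): β-rule — branch into (S -> !P)  //  !S.
          branch 1.2.1 (add (S -> !P)):
            (R || (!T && T)): β-rule — branch into R  //  (!T && T).
              branch 1.2.1.1 (add R):
                × closes — contains both R and !R.
              branch 1.2.1.2 (add (!T && T)):
                (!T && T): α-rule — add !T, T.
                × closes — contains both T and !T.
          branch 1.2.2 (add !S):
            (R || (!T && T)): β-rule — branch into R  //  (!T && T).
              branch 1.2.2.1 (add R):
                × closes — contains both R and !R.
              branch 1.2.2.2 (add (!T && T)):
                (!T && T): α-rule — add !T, T.
                × closes — contains both T and !T.
  branch 2 (add (P || Q)):
    (P || Q): β-rule — branch into P  //  Q.
      branch 2.1 (add P):
        ○ open, literals {P=T, R=F}.
      branch 2.2 (add Q):
        ○ open, literals {P=T, Q=T, R=F}.
7 branches closed, 2 open.
Each open branch fixes some atoms; the unmentioned ones are free. Counting distinct full assignments: branch {P=T, R=F} (S, T, Q) contributes 8 new; branch {P=T, Q=T, R=F} (S, T) contributes 0 new. Total: 8.

8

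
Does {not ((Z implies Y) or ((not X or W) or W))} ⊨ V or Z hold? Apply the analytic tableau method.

Yes

Initial set: {not ((Z implies Y) or ((not X or W) or W)); not (V or Z)}.
not ((Z implies Y) or ((not X or W) or W)): α-rule — add not (Z implies Y), not ((not X or W) or W).
not (V or Z): α-rule — add not V, not Z.
not (Z implies Y): α-rule — add Z, not Y.
× closes — contains both Z and not Z.
All 1 branch closes.
Every branch closed, so the premises entail the conclusion.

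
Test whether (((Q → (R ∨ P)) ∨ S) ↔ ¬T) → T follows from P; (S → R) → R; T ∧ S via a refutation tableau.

Yes

Initial set: {P; ((S → R) → R); (T ∧ S); ¬((((Q → (R ∨ P)) ∨ S) ↔ ¬T) → T)}.
(T ∧ S): α-rule — add T, S.
¬((((Q → (R ∨ P)) ∨ S) ↔ ¬T) → T): α-rule — add (((Q → (R ∨ P)) ∨ S) ↔ ¬T), ¬T.
× closes — contains both T and ¬T.
All 1 branch closes.
Every branch closed, so the premises entail the conclusion.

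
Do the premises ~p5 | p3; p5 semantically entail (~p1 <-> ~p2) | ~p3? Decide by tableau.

No

Initial set: {(~p5 | p3); p5; ~((~p1 <-> ~p2) | ~p3)}.
~((~p1 <-> ~p2) | ~p3): α-rule — add ~(~p1 <-> ~p2), ~~p3.
(~p5 | p3): β-rule — branch into ~p5  //  p3.
  branch 1 (add ~p5):
    × closes — contains both p5 and ~p5.
  branch 2 (add p3):
    ~(~p1 <-> ~p2): β-rule — branch into ~p1, ~~p2  //  ~~p1, ~p2.
      branch 2.1 (add ~p1, ~~p2):
        ○ open, literals {p1=0, p2=1, p3=1, p5=1}.
      branch 2.2 (add ~~p1, ~p2):
        ○ open, literals {p1=1, p2=0, p3=1, p5=1}.
1 branch closed, 2 open.
An open branch gives a countermodel: p1=0, p2=1, p3=1, p5=1 (unmentioned atoms arbitrary); the premises hold there but the conclusion fails.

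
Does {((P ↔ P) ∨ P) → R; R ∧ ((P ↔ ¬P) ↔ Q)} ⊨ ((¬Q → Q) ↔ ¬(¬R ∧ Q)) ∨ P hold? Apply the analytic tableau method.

No

Initial set: {(((P ↔ P) ∨ P) → R); (R ∧ ((P ↔ ¬P) ↔ Q)); ¬(((¬Q → Q) ↔ ¬(¬R ∧ Q)) ∨ P)}.
(R ∧ ((P ↔ ¬P) ↔ Q)): α-rule — add R, ((P ↔ ¬P) ↔ Q).
¬(((¬Q → Q) ↔ ¬(¬R ∧ Q)) ∨ P): α-rule — add ¬((¬Q → Q) ↔ ¬(¬R ∧ Q)), ¬P.
(((P ↔ P) ∨ P) → R): β-rule — branch into ¬((P ↔ P) ∨ P)  //  R.
  branch 1 (add ¬((P ↔ P) ∨ P)):
    ¬((P ↔ P) ∨ P): α-rule — add ¬(P ↔ P), ¬P.
    ((P ↔ ¬P) ↔ Q): β-rule — branch into (P ↔ ¬P), Q  //  ¬(P ↔ ¬P), ¬Q.
      branch 1.1 (add (P ↔ ¬P), Q):
        ¬((¬Q → Q) ↔ ¬(¬R ∧ Q)): β-rule — branch into (¬Q → Q), ¬¬(¬R ∧ Q)  //  ¬(¬Q → Q), ¬(¬R ∧ Q).
          branch 1.1.1 (add (¬Q → Q), ¬¬(¬R ∧ Q)):
            ¬¬(¬R ∧ Q): α-rule — add ¬R, Q.
            × closes — contains both R and ¬R.
          branch 1.1.2 (add ¬(¬Q → Q), ¬(¬R ∧ Q)):
            ¬(¬Q → Q): α-rule — add ¬Q, ¬Q.
            × closes — contains both Q and ¬Q.
      branch 1.2 (add ¬(P ↔ ¬P), ¬Q):
        ¬((¬Q → Q) ↔ ¬(¬R ∧ Q)): β-rule — branch into (¬Q → Q), ¬¬(¬R ∧ Q)  //  ¬(¬Q → Q), ¬(¬R ∧ Q).
          branch 1.2.1 (add (¬Q → Q), ¬¬(¬R ∧ Q)):
            ¬¬(¬R ∧ Q): α-rule — add ¬R, Q.
            × closes — contains both R and ¬R.
          branch 1.2.2 (add ¬(¬Q → Q), ¬(¬R ∧ Q)):
            ¬(¬Q → Q): α-rule — add ¬Q, ¬Q.
            ¬(P ↔ P): β-rule — branch into P, ¬P  //  ¬P, P.
              branch 1.2.2.1 (add P, ¬P):
                × closes — contains both P and ¬P.
              branch 1.2.2.2 (add ¬P, P):
                × closes — contains both P and ¬P.
  branch 2 (add R):
    ((P ↔ ¬P) ↔ Q): β-rule — branch into (P ↔ ¬P), Q  //  ¬(P ↔ ¬P), ¬Q.
      branch 2.1 (add (P ↔ ¬P), Q):
        ¬((¬Q → Q) ↔ ¬(¬R ∧ Q)): β-rule — branch into (¬Q → Q), ¬¬(¬R ∧ Q)  //  ¬(¬Q → Q), ¬(¬R ∧ Q).
          branch 2.1.1 (add (¬Q → Q), ¬¬(¬R ∧ Q)):
            ¬¬(¬R ∧ Q): α-rule — add ¬R, Q.
            × closes — contains both R and ¬R.
          branch 2.1.2 (add ¬(¬Q → Q), ¬(¬R ∧ Q)):
            ¬(¬Q → Q): α-rule — add ¬Q, ¬Q.
            × closes — contains both Q and ¬Q.
      branch 2.2 (add ¬(P ↔ ¬P), ¬Q):
        ¬((¬Q → Q) ↔ ¬(¬R ∧ Q)): β-rule — branch into (¬Q → Q), ¬¬(¬R ∧ Q)  //  ¬(¬Q → Q), ¬(¬R ∧ Q).
          branch 2.2.1 (add (¬Q → Q), ¬¬(¬R ∧ Q)):
            ¬¬(¬R ∧ Q): α-rule — add ¬R, Q.
            × closes — contains both R and ¬R.
          branch 2.2.2 (add ¬(¬Q → Q), ¬(¬R ∧ Q)):
            ¬(¬Q → Q): α-rule — add ¬Q, ¬Q.
            ¬(P ↔ ¬P): β-rule — branch into P, ¬¬P  //  ¬P, ¬P.
              branch 2.2.2.1 (add P, ¬¬P):
                × closes — contains both P and ¬P.
              branch 2.2.2.2 (add ¬P, ¬P):
                ¬(¬R ∧ Q): β-rule — branch into ¬¬R  //  ¬Q.
                  branch 2.2.2.2.1 (add ¬¬R):
                    ○ open, literals {P=0, Q=0, R=1}.
                  branch 2.2.2.2.2 (add ¬Q):
                    ○ open, literals {P=0, Q=0, R=1}.
9 branches closed, 2 open.
An open branch gives a countermodel: P=0, Q=0, R=1 (unmentioned atoms arbitrary); the premises hold there but the conclusion fails.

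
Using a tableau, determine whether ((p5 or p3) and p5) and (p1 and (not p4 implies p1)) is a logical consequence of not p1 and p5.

No

Initial set: {(not p1 and p5); not (((p5 or p3) and p5) and (p1 and (not p4 implies p1)))}.
(not p1 and p5): α-rule — add not p1, p5.
not (((p5 or p3) and p5) and (p1 and (not p4 implies p1))): β-rule — branch into not ((p5 or p3) and p5)  //  not (p1 and (not p4 implies p1)).
  branch 1 (add not ((p5 or p3) and p5)):
    not ((p5 or p3) and p5): β-rule — branch into not (p5 or p3)  //  not p5.
      branch 1.1 (add not (p5 or p3)):
        not (p5 or p3): α-rule — add not p5, not p3.
        × closes — contains both p5 and not p5.
      branch 1.2 (add not p5):
        × closes — contains both p5 and not p5.
  branch 2 (add not (p1 and (not p4 implies p1))):
    not (p1 and (not p4 implies p1)): β-rule — branch into not p1  //  not (not p4 implies p1).
      branch 2.1 (add not p1):
        ○ open, literals {p1=F, p5=T}.
      branch 2.2 (add not (not p4 implies p1)):
        not (not p4 implies p1): α-rule — add not p4, not p1.
        ○ open, literals {p1=F, p4=F, p5=T}.
2 branches closed, 2 open.
An open branch gives a countermodel: p1=F, p5=T (unmentioned atoms arbitrary); the premises hold there but the conclusion fails.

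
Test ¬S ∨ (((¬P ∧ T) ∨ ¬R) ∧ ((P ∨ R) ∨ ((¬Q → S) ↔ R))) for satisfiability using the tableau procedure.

Initial set: {(¬S ∨ (((¬P ∧ T) ∨ ¬R) ∧ ((P ∨ R) ∨ ((¬Q → S) ↔ R))))}.
(¬S ∨ (((¬P ∧ T) ∨ ¬R) ∧ ((P ∨ R) ∨ ((¬Q → S) ↔ R)))): β-rule — branch into ¬S  //  (((¬P ∧ T) ∨ ¬R) ∧ ((P ∨ R) ∨ ((¬Q → S) ↔ R))).
  branch 1 (add ¬S):
    ○ open, literals {S=0}.
  branch 2 (add (((¬P ∧ T) ∨ ¬R) ∧ ((P ∨ R) ∨ ((¬Q → S) ↔ R)))):
    (((¬P ∧ T) ∨ ¬R) ∧ ((P ∨ R) ∨ ((¬Q → S) ↔ R))): α-rule — add ((¬P ∧ T) ∨ ¬R), ((P ∨ R) ∨ ((¬Q → S) ↔ R)).
    ((¬P ∧ T) ∨ ¬R): β-rule — branch into (¬P ∧ T)  //  ¬R.
      branch 2.1 (add (¬P ∧ T)):
        (¬P ∧ T): α-rule — add ¬P, T.
        ((P ∨ R) ∨ ((¬Q → S) ↔ R)): β-rule — branch into (P ∨ R)  //  ((¬Q → S) ↔ R).
          branch 2.1.1 (add (P ∨ R)):
            (P ∨ R): β-rule — branch into P  //  R.
              branch 2.1.1.1 (add P):
                × closes — contains both P and ¬P.
              branch 2.1.1.2 (add R):
                ○ open, literals {P=0, R=1, T=1}.
          branch 2.1.2 (add ((¬Q → S) ↔ R)):
            ((¬Q → S) ↔ R): β-rule — branch into (¬Q → S), R  //  ¬(¬Q → S), ¬R.
              branch 2.1.2.1 (add (¬Q → S), R):
                (¬Q → S): β-rule — branch into ¬¬Q  //  S.
                  branch 2.1.2.1.1 (add ¬¬Q):
                    ○ open, literals {P=0, Q=1, R=1, T=1}.
                  branch 2.1.2.1.2 (add S):
                    ○ open, literals {P=0, R=1, S=1, T=1}.
              branch 2.1.2.2 (add ¬(¬Q → S), ¬R):
                ¬(¬Q → S): α-rule — add ¬Q, ¬S.
                ○ open, literals {P=0, Q=0, R=0, S=0, T=1}.
      branch 2.2 (add ¬R):
        ((P ∨ R) ∨ ((¬Q → S) ↔ R)): β-rule — branch into (P ∨ R)  //  ((¬Q → S) ↔ R).
          branch 2.2.1 (add (P ∨ R)):
            (P ∨ R): β-rule — branch into P  //  R.
              branch 2.2.1.1 (add P):
                ○ open, literals {P=1, R=0}.
              branch 2.2.1.2 (add R):
                × closes — contains both R and ¬R.
          branch 2.2.2 (add ((¬Q → S) ↔ R)):
            ((¬Q → S) ↔ R): β-rule — branch into (¬Q → S), R  //  ¬(¬Q → S), ¬R.
              branch 2.2.2.1 (add (¬Q → S), R):
                × closes — contains both R and ¬R.
              branch 2.2.2.2 (add ¬(¬Q → S), ¬R):
                ¬(¬Q → S): α-rule — add ¬Q, ¬S.
                ○ open, literals {Q=0, R=0, S=0}.
3 branches closed, 7 open.
An open branch gives a satisfying assignment: S=0.

Satisfiable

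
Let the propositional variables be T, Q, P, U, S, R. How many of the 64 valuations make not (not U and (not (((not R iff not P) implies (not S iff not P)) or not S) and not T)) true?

Initial set: {T not (not U and (not (((not R iff not P) implies (not S iff not P)) or not S) and not T))}.
T not (not U and (not (((not R iff not P) implies (not S iff not P)) or not S) and not T)): β-rule — branch into F not U  //  F (not (((not R iff not P) implies (not S iff not P)) or not S) and not T).
  branch 1 (add F not U):
    ○ open, literals {U=T}.
  branch 2 (add F (not (((not R iff not P) implies (not S iff not P)) or not S) and not T)):
    F (not (((not R iff not P) implies (not S iff not P)) or not S) and not T): β-rule — branch into F not (((not R iff not P) implies (not S iff not P)) or not S)  //  F not T.
      branch 2.1 (add F not (((not R iff not P) implies (not S iff not P)) or not S)):
        F not (((not R iff not P) implies (not S iff not P)) or not S): β-rule — branch into T ((not R iff not P) implies (not S iff not P))  //  T not S.
          branch 2.1.1 (add T ((not R iff not P) implies (not S iff not P))):
            T ((not R iff not P) implies (not S iff not P)): β-rule — branch into F (not R iff not P)  //  T (not S iff not P).
              branch 2.1.1.1 (add F (not R iff not P)):
                F (not R iff not P): β-rule — branch into T not R, F not P  //  F not R, T not P.
                  branch 2.1.1.1.1 (add T not R, F not P):
                    ○ open, literals {P=T, R=F}.
                  branch 2.1.1.1.2 (add F not R, T not P):
                    ○ open, literals {P=F, R=T}.
              branch 2.1.1.2 (add T (not S iff not P)):
                T (not S iff not P): β-rule — branch into T not S, T not P  //  F not S, F not P.
                  branch 2.1.1.2.1 (add T not S, T not P):
                    ○ open, literals {P=F, S=F}.
                  branch 2.1.1.2.2 (add F not S, F not P):
                    ○ open, literals {P=T, S=T}.
          branch 2.1.2 (add T not S):
            ○ open, literals {S=F}.
      branch 2.2 (add F not T):
        ○ open, literals {T=T}.
0 branches closed, 7 open.
Each open branch fixes some atoms; the unmentioned ones are free. Counting distinct full assignments: branch {U=T} (T, Q, P, S, R) contributes 32 new; branch {P=T, R=F} (T, Q, U, S) contributes 8 new; branch {P=F, R=T} (T, Q, U, S) contributes 8 new; branch {P=F, S=F} (T, Q, U, R) contributes 4 new; branch {P=T, S=T} (T, Q, U, R) contributes 4 new; branch {S=F} (T, Q, P, U, R) contributes 4 new; branch {T=T} (Q, P, U, S, R) contributes 2 new. Total: 62.

62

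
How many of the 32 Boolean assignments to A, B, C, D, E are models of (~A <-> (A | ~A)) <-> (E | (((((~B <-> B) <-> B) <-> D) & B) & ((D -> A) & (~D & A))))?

14

Initial set: {T ((~A <-> (A | ~A)) <-> (E | (((((~B <-> B) <-> B) <-> D) & B) & ((D -> A) & (~D & A)))))}.
T ((~A <-> (A | ~A)) <-> (E | (((((~B <-> B) <-> B) <-> D) & B) & ((D -> A) & (~D & A))))): β-rule — branch into T (~A <-> (A | ~A)), T (E | (((((~B <-> B) <-> B) <-> D) & B) & ((D -> A) & (~D & A))))  //  F (~A <-> (A | ~A)), F (E | (((((~B <-> B) <-> B) <-> D) & B) & ((D -> A) & (~D & A)))).
  branch 1 (add T (~A <-> (A | ~A)), T (E | (((((~B <-> B) <-> B) <-> D) & B) & ((D -> A) & (~D & A))))):
    T (~A <-> (A | ~A)): β-rule — branch into T ~A, T (A | ~A)  //  F ~A, F (A | ~A).
      branch 1.1 (add T ~A, T (A | ~A)):
        T (E | (((((~B <-> B) <-> B) <-> D) & B) & ((D -> A) & (~D & A)))): β-rule — branch into T E  //  T (((((~B <-> B) <-> B) <-> D) & B) & ((D -> A) & (~D & A))).
          branch 1.1.1 (add T E):
            T (A | ~A): β-rule — branch into T A  //  T ~A.
              branch 1.1.1.1 (add T A):
                × closes — contains both A and ~A.
              branch 1.1.1.2 (add T ~A):
                ○ open, literals {A=false, E=true}.
          branch 1.1.2 (add T (((((~B <-> B) <-> B) <-> D) & B) & ((D -> A) & (~D & A)))):
            T (((((~B <-> B) <-> B) <-> D) & B) & ((D -> A) & (~D & A))): α-rule — add T ((((~B <-> B) <-> B) <-> D) & B), T ((D -> A) & (~D & A)).
            T ((((~B <-> B) <-> B) <-> D) & B): α-rule — add T (((~B <-> B) <-> B) <-> D), T B.
            T ((D -> A) & (~D & A)): α-rule — add T (D -> A), T (~D & A).
            T (~D & A): α-rule — add T ~D, T A.
            × closes — contains both A and ~A.
      branch 1.2 (add F ~A, F (A | ~A)):
        F (A | ~A): α-rule — add F A, F ~A.
        × closes — contains both A and ~A.
  branch 2 (add F (~A <-> (A | ~A)), F (E | (((((~B <-> B) <-> B) <-> D) & B) & ((D -> A) & (~D & A))))):
    F (E | (((((~B <-> B) <-> B) <-> D) & B) & ((D -> A) & (~D & A)))): α-rule — add F E, F (((((~B <-> B) <-> B) <-> D) & B) & ((D -> A) & (~D & A))).
    F (~A <-> (A | ~A)): β-rule — branch into T ~A, F (A | ~A)  //  F ~A, T (A | ~A).
      branch 2.1 (add T ~A, F (A | ~A)):
        F (A | ~A): α-rule — add F A, F ~A.
        × closes — contains both A and ~A.
      branch 2.2 (add F ~A, T (A | ~A)):
        F (((((~B <-> B) <-> B) <-> D) & B) & ((D -> A) & (~D & A))): β-rule — branch into F ((((~B <-> B) <-> B) <-> D) & B)  //  F ((D -> A) & (~D & A)).
          branch 2.2.1 (add F ((((~B <-> B) <-> B) <-> D) & B)):
            T (A | ~A): β-rule — branch into T A  //  T ~A.
              branch 2.2.1.1 (add T A):
                F ((((~B <-> B) <-> B) <-> D) & B): β-rule — branch into F (((~B <-> B) <-> B) <-> D)  //  F B.
                  branch 2.2.1.1.1 (add F (((~B <-> B) <-> B) <-> D)):
                    F (((~B <-> B) <-> B) <-> D): β-rule — branch into T ((~B <-> B) <-> B), F D  //  F ((~B <-> B) <-> B), T D.
                      branch 2.2.1.1.1.1 (add T ((~B <-> B) <-> B), F D):
                        T ((~B <-> B) <-> B): β-rule — branch into T (~B <-> B), T B  //  F (~B <-> B), F B.
                          branch 2.2.1.1.1.1.1 (add T (~B <-> B), T B):
                            T (~B <-> B): β-rule — branch into T ~B, T B  //  F ~B, F B.
                              branch 2.2.1.1.1.1.1.1 (add T ~B, T B):
                                × closes — contains both B and ~B.
                              branch 2.2.1.1.1.1.1.2 (add F ~B, F B):
                                × closes — contains both B and ~B.
                          branch 2.2.1.1.1.1.2 (add F (~B <-> B), F B):
                            F (~B <-> B): β-rule — branch into T ~B, F B  //  F ~B, T B.
                              branch 2.2.1.1.1.1.2.1 (add T ~B, F B):
                                ○ open, literals {A=true, B=false, D=false, E=false}.
                              branch 2.2.1.1.1.1.2.2 (add F ~B, T B):
                                × closes — contains both B and ~B.
                      branch 2.2.1.1.1.2 (add F ((~B <-> B) <-> B), T D):
                        F ((~B <-> B) <-> B): β-rule — branch into T (~B <-> B), F B  //  F (~B <-> B), T B.
                          branch 2.2.1.1.1.2.1 (add T (~B <-> B), F B):
                            T (~B <-> B): β-rule — branch into T ~B, T B  //  F ~B, F B.
                              branch 2.2.1.1.1.2.1.1 (add T ~B, T B):
                                × closes — contains both B and ~B.
                              branch 2.2.1.1.1.2.1.2 (add F ~B, F B):
                                × closes — contains both B and ~B.
                          branch 2.2.1.1.1.2.2 (add F (~B <-> B), T B):
                            F (~B <-> B): β-rule — branch into T ~B, F B  //  F ~B, T B.
                              branch 2.2.1.1.1.2.2.1 (add T ~B, F B):
                                × closes — contains both B and ~B.
                              branch 2.2.1.1.1.2.2.2 (add F ~B, T B):
                                ○ open, literals {A=true, B=true, D=true, E=false}.
                  branch 2.2.1.1.2 (add F B):
                    ○ open, literals {A=true, B=false, E=false}.
              branch 2.2.1.2 (add T ~A):
                × closes — contains both A and ~A.
          branch 2.2.2 (add F ((D -> A) & (~D & A))):
            T (A | ~A): β-rule — branch into T A  //  T ~A.
              branch 2.2.2.1 (add T A):
                F ((D -> A) & (~D & A)): β-rule — branch into F (D -> A)  //  F (~D & A).
                  branch 2.2.2.1.1 (add F (D -> A)):
                    F (D -> A): α-rule — add T D, F A.
                    × closes — contains both A and ~A.
                  branch 2.2.2.1.2 (add F (~D & A)):
                    F (~D & A): β-rule — branch into F ~D  //  F A.
                      branch 2.2.2.1.2.1 (add F ~D):
                        ○ open, literals {A=true, D=true, E=false}.
                      branch 2.2.2.1.2.2 (add F A):
                        × closes — contains both A and ~A.
              branch 2.2.2.2 (add T ~A):
                × closes — contains both A and ~A.
14 branches closed, 5 open.
Each open branch fixes some atoms; the unmentioned ones are free. Counting distinct full assignments: branch {A=false, E=true} (B, C, D) contributes 8 new; branch {A=true, B=false, D=false, E=false} (C) contributes 2 new; branch {A=true, B=true, D=true, E=false} (C) contributes 2 new; branch {A=true, B=false, E=false} (C, D) contributes 2 new; branch {A=true, D=true, E=false} (B, C) contributes 0 new. Total: 14.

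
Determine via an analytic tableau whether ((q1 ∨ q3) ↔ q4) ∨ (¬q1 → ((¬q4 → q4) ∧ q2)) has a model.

Initial set: {(((q1 ∨ q3) ↔ q4) ∨ (¬q1 → ((¬q4 → q4) ∧ q2)))}.
(((q1 ∨ q3) ↔ q4) ∨ (¬q1 → ((¬q4 → q4) ∧ q2))): β-rule — branch into ((q1 ∨ q3) ↔ q4)  //  (¬q1 → ((¬q4 → q4) ∧ q2)).
  branch 1 (add ((q1 ∨ q3) ↔ q4)):
    ((q1 ∨ q3) ↔ q4): β-rule — branch into (q1 ∨ q3), q4  //  ¬(q1 ∨ q3), ¬q4.
      branch 1.1 (add (q1 ∨ q3), q4):
        (q1 ∨ q3): β-rule — branch into q1  //  q3.
          branch 1.1.1 (add q1):
            ○ open, literals {q1=true, q4=true}.
          branch 1.1.2 (add q3):
            ○ open, literals {q3=true, q4=true}.
      branch 1.2 (add ¬(q1 ∨ q3), ¬q4):
        ¬(q1 ∨ q3): α-rule — add ¬q1, ¬q3.
        ○ open, literals {q1=false, q3=false, q4=false}.
  branch 2 (add (¬q1 → ((¬q4 → q4) ∧ q2))):
    (¬q1 → ((¬q4 → q4) ∧ q2)): β-rule — branch into ¬¬q1  //  ((¬q4 → q4) ∧ q2).
      branch 2.1 (add ¬¬q1):
        ○ open, literals {q1=true}.
      branch 2.2 (add ((¬q4 → q4) ∧ q2)):
        ((¬q4 → q4) ∧ q2): α-rule — add (¬q4 → q4), q2.
        (¬q4 → q4): β-rule — branch into ¬¬q4  //  q4.
          branch 2.2.1 (add ¬¬q4):
            ○ open, literals {q2=true, q4=true}.
          branch 2.2.2 (add q4):
            ○ open, literals {q2=true, q4=true}.
0 branches closed, 6 open.
An open branch gives a satisfying assignment: q1=true, q4=true.

Satisfiable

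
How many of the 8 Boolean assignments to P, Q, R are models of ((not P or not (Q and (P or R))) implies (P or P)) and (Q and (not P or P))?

2

Initial set: {(((not P or not (Q and (P or R))) implies (P or P)) and (Q and (not P or P)))}.
(((not P or not (Q and (P or R))) implies (P or P)) and (Q and (not P or P))): α-rule — add ((not P or not (Q and (P or R))) implies (P or P)), (Q and (not P or P)).
(Q and (not P or P)): α-rule — add Q, (not P or P).
((not P or not (Q and (P or R))) implies (P or P)): β-rule — branch into not (not P or not (Q and (P or R)))  //  (P or P).
  branch 1 (add not (not P or not (Q and (P or R)))):
    not (not P or not (Q and (P or R))): α-rule — add not not P, not not (Q and (P or R)).
    not not (Q and (P or R)): α-rule — add Q, (P or R).
    (not P or P): β-rule — branch into not P  //  P.
      branch 1.1 (add not P):
        × closes — contains both P and not P.
      branch 1.2 (add P):
        (P or R): β-rule — branch into P  //  R.
          branch 1.2.1 (add P):
            ○ open, literals {P=T, Q=T}.
          branch 1.2.2 (add R):
            ○ open, literals {P=T, Q=T, R=T}.
  branch 2 (add (P or P)):
    (not P or P): β-rule — branch into not P  //  P.
      branch 2.1 (add not P):
        (P or P): β-rule — branch into P  //  P.
          branch 2.1.1 (add P):
            × closes — contains both P and not P.
          branch 2.1.2 (add P):
            × closes — contains both P and not P.
      branch 2.2 (add P):
        (P or P): β-rule — branch into P  //  P.
          branch 2.2.1 (add P):
            ○ open, literals {P=T, Q=T}.
          branch 2.2.2 (add P):
            ○ open, literals {P=T, Q=T}.
3 branches closed, 4 open.
Each open branch fixes some atoms; the unmentioned ones are free. Counting distinct full assignments: branch {P=T, Q=T} (R) contributes 2 new; branch {P=T, Q=T, R=T} (none free) contributes 0 new; branch {P=T, Q=T} (R) contributes 0 new; branch {P=T, Q=T} (R) contributes 0 new. Total: 2.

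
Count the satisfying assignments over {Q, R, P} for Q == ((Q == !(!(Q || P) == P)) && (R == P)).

5

Initial set: {(Q == ((Q == !(!(Q || P) == P)) && (R == P)))}.
(Q == ((Q == !(!(Q || P) == P)) && (R == P))): β-rule — branch into Q, ((Q == !(!(Q || P) == P)) && (R == P))  //  !Q, !((Q == !(!(Q || P) == P)) && (R == P)).
  branch 1 (add Q, ((Q == !(!(Q || P) == P)) && (R == P))):
    ((Q == !(!(Q || P) == P)) && (R == P)): α-rule — add (Q == !(!(Q || P) == P)), (R == P).
    (Q == !(!(Q || P) == P)): β-rule — branch into Q, !(!(Q || P) == P)  //  !Q, !!(!(Q || P) == P).
      branch 1.1 (add Q, !(!(Q || P) == P)):
        (R == P): β-rule — branch into R, P  //  !R, !P.
          branch 1.1.1 (add R, P):
            !(!(Q || P) == P): β-rule — branch into !(Q || P), !P  //  !!(Q || P), P.
              branch 1.1.1.1 (add !(Q || P), !P):
                × closes — contains both P and !P.
              branch 1.1.1.2 (add !!(Q || P), P):
                !!(Q || P): β-rule — branch into Q  //  P.
                  branch 1.1.1.2.1 (add Q):
                    ○ open, literals {P=true, Q=true, R=true}.
                  branch 1.1.1.2.2 (add P):
                    ○ open, literals {P=true, Q=true, R=true}.
          branch 1.1.2 (add !R, !P):
            !(!(Q || P) == P): β-rule — branch into !(Q || P), !P  //  !!(Q || P), P.
              branch 1.1.2.1 (add !(Q || P), !P):
                !(Q || P): α-rule — add !Q, !P.
                × closes — contains both Q and !Q.
              branch 1.1.2.2 (add !!(Q || P), P):
                × closes — contains both P and !P.
      branch 1.2 (add !Q, !!(!(Q || P) == P)):
        × closes — contains both Q and !Q.
  branch 2 (add !Q, !((Q == !(!(Q || P) == P)) && (R == P))):
    !((Q == !(!(Q || P) == P)) && (R == P)): β-rule — branch into !(Q == !(!(Q || P) == P))  //  !(R == P).
      branch 2.1 (add !(Q == !(!(Q || P) == P))):
        !(Q == !(!(Q || P) == P)): β-rule — branch into Q, !!(!(Q || P) == P)  //  !Q, !(!(Q || P) == P).
          branch 2.1.1 (add Q, !!(!(Q || P) == P)):
            × closes — contains both Q and !Q.
          branch 2.1.2 (add !Q, !(!(Q || P) == P)):
            !(!(Q || P) == P): β-rule — branch into !(Q || P), !P  //  !!(Q || P), P.
              branch 2.1.2.1 (add !(Q || P), !P):
                !(Q || P): α-rule — add !Q, !P.
                ○ open, literals {P=false, Q=false}.
              branch 2.1.2.2 (add !!(Q || P), P):
                !!(Q || P): β-rule — branch into Q  //  P.
                  branch 2.1.2.2.1 (add Q):
                    × closes — contains both Q and !Q.
                  branch 2.1.2.2.2 (add P):
                    ○ open, literals {P=true, Q=false}.
      branch 2.2 (add !(R == P)):
        !(R == P): β-rule — branch into R, !P  //  !R, P.
          branch 2.2.1 (add R, !P):
            ○ open, literals {P=false, Q=false, R=true}.
          branch 2.2.2 (add !R, P):
            ○ open, literals {P=true, Q=false, R=false}.
6 branches closed, 6 open.
Each open branch fixes some atoms; the unmentioned ones are free. Counting distinct full assignments: branch {P=true, Q=true, R=true} (none free) contributes 1 new; branch {P=true, Q=true, R=true} (none free) contributes 0 new; branch {P=false, Q=false} (R) contributes 2 new; branch {P=true, Q=false} (R) contributes 2 new; branch {P=false, Q=false, R=true} (none free) contributes 0 new; branch {P=true, Q=false, R=false} (none free) contributes 0 new. Total: 5.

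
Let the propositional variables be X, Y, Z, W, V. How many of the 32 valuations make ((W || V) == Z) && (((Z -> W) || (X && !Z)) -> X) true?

Initial set: {(((W || V) == Z) && (((Z -> W) || (X && !Z)) -> X))}.
(((W || V) == Z) && (((Z -> W) || (X && !Z)) -> X)): α-rule — add ((W || V) == Z), (((Z -> W) || (X && !Z)) -> X).
((W || V) == Z): β-rule — branch into (W || V), Z  //  !(W || V), !Z.
  branch 1 (add (W || V), Z):
    (((Z -> W) || (X && !Z)) -> X): β-rule — branch into !((Z -> W) || (X && !Z))  //  X.
      branch 1.1 (add !((Z -> W) || (X && !Z))):
        !((Z -> W) || (X && !Z)): α-rule — add !(Z -> W), !(X && !Z).
        !(Z -> W): α-rule — add Z, !W.
        (W || V): β-rule — branch into W  //  V.
          branch 1.1.1 (add W):
            × closes — contains both W and !W.
          branch 1.1.2 (add V):
            !(X && !Z): β-rule — branch into !X  //  !!Z.
              branch 1.1.2.1 (add !X):
                ○ open, literals {V=T, W=F, X=F, Z=T}.
              branch 1.1.2.2 (add !!Z):
                ○ open, literals {V=T, W=F, Z=T}.
      branch 1.2 (add X):
        (W || V): β-rule — branch into W  //  V.
          branch 1.2.1 (add W):
            ○ open, literals {W=T, X=T, Z=T}.
          branch 1.2.2 (add V):
            ○ open, literals {V=T, X=T, Z=T}.
  branch 2 (add !(W || V), !Z):
    !(W || V): α-rule — add !W, !V.
    (((Z -> W) || (X && !Z)) -> X): β-rule — branch into !((Z -> W) || (X && !Z))  //  X.
      branch 2.1 (add !((Z -> W) || (X && !Z))):
        !((Z -> W) || (X && !Z)): α-rule — add !(Z -> W), !(X && !Z).
        !(Z -> W): α-rule — add Z, !W.
        × closes — contains both Z and !Z.
      branch 2.2 (add X):
        ○ open, literals {V=F, W=F, X=T, Z=F}.
2 branches closed, 5 open.
Each open branch fixes some atoms; the unmentioned ones are free. Counting distinct full assignments: branch {V=T, W=F, X=F, Z=T} (Y) contributes 2 new; branch {V=T, W=F, Z=T} (X, Y) contributes 2 new; branch {W=T, X=T, Z=T} (Y, V) contributes 4 new; branch {V=T, X=T, Z=T} (Y, W) contributes 0 new; branch {V=F, W=F, X=T, Z=F} (Y) contributes 2 new. Total: 10.

10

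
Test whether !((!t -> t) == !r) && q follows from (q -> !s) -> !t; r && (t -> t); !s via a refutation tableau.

No

Initial set: {((q -> !s) -> !t); (r && (t -> t)); !s; !(!((!t -> t) == !r) && q)}.
(r && (t -> t)): α-rule — add r, (t -> t).
((q -> !s) -> !t): β-rule — branch into !(q -> !s)  //  !t.
  branch 1 (add !(q -> !s)):
    !(q -> !s): α-rule — add q, !!s.
    × closes — contains both s and !s.
  branch 2 (add !t):
    !(!((!t -> t) == !r) && q): β-rule — branch into !!((!t -> t) == !r)  //  !q.
      branch 2.1 (add !!((!t -> t) == !r)):
        (t -> t): β-rule — branch into !t  //  t.
          branch 2.1.1 (add !t):
            !!((!t -> t) == !r): β-rule — branch into (!t -> t), !r  //  !(!t -> t), !!r.
              branch 2.1.1.1 (add (!t -> t), !r):
                × closes — contains both r and !r.
              branch 2.1.1.2 (add !(!t -> t), !!r):
                !(!t -> t): α-rule — add !t, !t.
                ○ open, literals {r=true, s=false, t=false}.
          branch 2.1.2 (add t):
            × closes — contains both t and !t.
      branch 2.2 (add !q):
        (t -> t): β-rule — branch into !t  //  t.
          branch 2.2.1 (add !t):
            ○ open, literals {q=false, r=true, s=false, t=false}.
          branch 2.2.2 (add t):
            × closes — contains both t and !t.
4 branches closed, 2 open.
An open branch gives a countermodel: r=true, s=false, t=false (unmentioned atoms arbitrary); the premises hold there but the conclusion fails.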